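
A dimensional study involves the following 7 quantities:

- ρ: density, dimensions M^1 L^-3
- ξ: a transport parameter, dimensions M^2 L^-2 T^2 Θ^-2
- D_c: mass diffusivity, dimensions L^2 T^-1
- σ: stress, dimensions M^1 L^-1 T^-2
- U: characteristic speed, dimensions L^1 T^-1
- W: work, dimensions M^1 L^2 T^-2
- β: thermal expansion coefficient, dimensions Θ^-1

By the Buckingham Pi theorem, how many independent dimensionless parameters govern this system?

There are 7 variables and 4 base dimensions (M, L, T, Θ).
The dimension matrix has rank 4.
Independent dimensionless groups: 7 − 4 = 3.

3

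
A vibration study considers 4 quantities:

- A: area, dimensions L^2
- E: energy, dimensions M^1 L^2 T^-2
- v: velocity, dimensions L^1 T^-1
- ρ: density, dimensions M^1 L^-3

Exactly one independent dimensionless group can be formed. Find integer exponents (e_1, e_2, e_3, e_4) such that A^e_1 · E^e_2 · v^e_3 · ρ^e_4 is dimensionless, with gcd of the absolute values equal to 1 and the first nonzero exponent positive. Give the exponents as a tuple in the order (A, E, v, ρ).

M: e_1·(0) + e_2·(1) + e_3·(0) + e_4·(1) = 0
L: e_1·(2) + e_2·(2) + e_3·(1) + e_4·(-3) = 0
T: e_1·(0) + e_2·(-2) + e_3·(-1) + e_4·(0) = 0
Solving this homogeneous linear system for the smallest-integer solution (first nonzero entry positive) gives (3, -2, 4, 2).

(3, -2, 4, 2)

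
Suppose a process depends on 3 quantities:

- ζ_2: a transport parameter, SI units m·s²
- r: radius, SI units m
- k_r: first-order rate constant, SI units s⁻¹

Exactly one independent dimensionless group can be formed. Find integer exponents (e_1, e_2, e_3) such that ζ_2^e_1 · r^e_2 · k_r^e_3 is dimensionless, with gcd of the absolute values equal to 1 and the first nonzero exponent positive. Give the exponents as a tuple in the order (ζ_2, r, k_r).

L: e_1·(1) + e_2·(1) + e_3·(0) = 0
T: e_1·(2) + e_2·(0) + e_3·(-1) = 0
Solving this homogeneous linear system for the smallest-integer solution (first nonzero entry positive) gives (1, -1, 2).

(1, -1, 2)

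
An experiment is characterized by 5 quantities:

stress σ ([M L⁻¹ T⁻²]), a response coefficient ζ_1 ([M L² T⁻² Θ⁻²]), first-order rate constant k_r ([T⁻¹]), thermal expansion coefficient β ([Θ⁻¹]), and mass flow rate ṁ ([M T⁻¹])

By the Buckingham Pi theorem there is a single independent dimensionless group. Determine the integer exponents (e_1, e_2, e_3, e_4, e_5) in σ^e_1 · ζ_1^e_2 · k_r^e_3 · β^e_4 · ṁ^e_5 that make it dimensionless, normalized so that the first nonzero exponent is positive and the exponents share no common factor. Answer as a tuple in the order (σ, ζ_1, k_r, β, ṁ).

M: e_1·(1) + e_2·(1) + e_3·(0) + e_4·(0) + e_5·(1) = 0
L: e_1·(-1) + e_2·(2) + e_3·(0) + e_4·(0) + e_5·(0) = 0
T: e_1·(-2) + e_2·(-2) + e_3·(-1) + e_4·(0) + e_5·(-1) = 0
Θ: e_1·(0) + e_2·(-2) + e_3·(0) + e_4·(-1) + e_5·(0) = 0
Solving this homogeneous linear system for the smallest-integer solution (first nonzero entry positive) gives (2, 1, -3, -2, -3).

(2, 1, -3, -2, -3)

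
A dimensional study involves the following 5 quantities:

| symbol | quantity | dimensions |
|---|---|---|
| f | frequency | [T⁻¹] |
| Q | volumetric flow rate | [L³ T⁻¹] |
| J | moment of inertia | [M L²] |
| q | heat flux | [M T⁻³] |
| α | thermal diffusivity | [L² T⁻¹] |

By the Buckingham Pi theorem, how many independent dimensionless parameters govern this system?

There are 5 variables and 3 base dimensions (M, L, T).
The dimension matrix has rank 3.
Independent dimensionless groups: 5 − 3 = 2.

2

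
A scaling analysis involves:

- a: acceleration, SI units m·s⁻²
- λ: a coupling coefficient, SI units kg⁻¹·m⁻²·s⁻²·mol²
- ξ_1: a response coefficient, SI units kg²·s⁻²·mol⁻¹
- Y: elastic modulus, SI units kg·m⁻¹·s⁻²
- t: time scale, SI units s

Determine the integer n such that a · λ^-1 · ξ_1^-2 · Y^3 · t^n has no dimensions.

Balance the T exponent: (1)·n from t, plus (-2) − (-2) − 2·(-2) + 3·(-2) = -2 from the rest, must sum to zero.
n − 2 = 0, so n = 2.

2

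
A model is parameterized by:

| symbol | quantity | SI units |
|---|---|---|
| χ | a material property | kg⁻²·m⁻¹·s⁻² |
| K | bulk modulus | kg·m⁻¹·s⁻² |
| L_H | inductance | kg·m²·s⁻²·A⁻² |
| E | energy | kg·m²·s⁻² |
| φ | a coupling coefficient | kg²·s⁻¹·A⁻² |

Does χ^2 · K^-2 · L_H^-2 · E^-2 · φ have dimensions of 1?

no

Sum the exponent of each base dimension across the product:
  M: 2·[χ]_M − 2·[K]_M − 2·[L_H]_M − 2·[E]_M + [φ]_M = 2·(-2) − 2·(1) − 2·(1) − 2·(1) + (2) = -8
  L: 2·[χ]_L − 2·[K]_L − 2·[L_H]_L − 2·[E]_L + [φ]_L = 2·(-1) − 2·(-1) − 2·(2) − 2·(2) + (0) = -8
  T: 2·[χ]_T − 2·[K]_T − 2·[L_H]_T − 2·[E]_T + [φ]_T = 2·(-2) − 2·(-2) − 2·(-2) − 2·(-2) + (-1) = 7
  I: 2·[χ]_I − 2·[K]_I − 2·[L_H]_I − 2·[E]_I + [φ]_I = 2·(0) − 2·(0) − 2·(-2) − 2·(0) + (-2) = 2
Net dimensions [M⁻⁸ L⁻⁸ T⁷ I²] ≠ [1] — not dimensionless.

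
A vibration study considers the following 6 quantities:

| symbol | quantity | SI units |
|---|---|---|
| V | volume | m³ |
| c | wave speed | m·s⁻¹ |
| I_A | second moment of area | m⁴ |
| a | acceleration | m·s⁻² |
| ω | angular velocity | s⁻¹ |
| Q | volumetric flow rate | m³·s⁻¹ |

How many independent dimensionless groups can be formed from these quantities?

4

There are 6 variables and 2 base dimensions (L, T).
The dimension matrix has rank 2.
Independent dimensionless groups: 6 − 2 = 4.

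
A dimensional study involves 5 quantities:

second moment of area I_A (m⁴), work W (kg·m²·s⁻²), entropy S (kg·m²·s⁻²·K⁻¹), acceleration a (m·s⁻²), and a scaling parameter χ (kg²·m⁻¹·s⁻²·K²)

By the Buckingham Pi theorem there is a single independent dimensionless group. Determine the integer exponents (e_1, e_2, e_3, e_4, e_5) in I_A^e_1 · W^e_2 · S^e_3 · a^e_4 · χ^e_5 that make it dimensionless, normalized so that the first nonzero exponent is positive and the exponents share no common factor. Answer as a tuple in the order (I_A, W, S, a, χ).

M: e_1·(0) + e_2·(1) + e_3·(1) + e_4·(0) + e_5·(2) = 0
L: e_1·(4) + e_2·(2) + e_3·(2) + e_4·(1) + e_5·(-1) = 0
T: e_1·(0) + e_2·(-2) + e_3·(-2) + e_4·(-2) + e_5·(-2) = 0
Θ: e_1·(0) + e_2·(0) + e_3·(-1) + e_4·(0) + e_5·(2) = 0
Solving this homogeneous linear system for the smallest-integer solution (first nonzero entry positive) gives (1, -4, 2, 1, 1).

(1, -4, 2, 1, 1)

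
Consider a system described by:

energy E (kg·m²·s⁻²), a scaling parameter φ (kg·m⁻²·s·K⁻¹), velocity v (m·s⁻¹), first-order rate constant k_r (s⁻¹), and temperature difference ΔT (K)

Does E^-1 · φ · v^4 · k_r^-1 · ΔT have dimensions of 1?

yes

Sum the exponent of each base dimension across the product:
  M: −[E]_M + [φ]_M + 4·[v]_M − [k_r]_M + [ΔT]_M = −(1) + (1) + 4·(0) − (0) + (0) = 0
  L: −[E]_L + [φ]_L + 4·[v]_L − [k_r]_L + [ΔT]_L = −(2) + (-2) + 4·(1) − (0) + (0) = 0
  T: −[E]_T + [φ]_T + 4·[v]_T − [k_r]_T + [ΔT]_T = −(-2) + (1) + 4·(-1) − (-1) + (0) = 0
  Θ: −[E]_Θ + [φ]_Θ + 4·[v]_Θ − [k_r]_Θ + [ΔT]_Θ = −(0) + (-1) + 4·(0) − (0) + (1) = 0
All base exponents vanish — dimensionless.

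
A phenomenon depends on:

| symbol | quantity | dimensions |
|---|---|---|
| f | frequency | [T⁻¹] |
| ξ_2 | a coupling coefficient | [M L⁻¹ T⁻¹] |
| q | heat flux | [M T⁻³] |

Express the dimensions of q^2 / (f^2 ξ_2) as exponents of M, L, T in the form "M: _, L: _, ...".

Collect each base-dimension exponent across the product:
  M: −2·(0) − (1) + 2·(1) = 1
  L: −2·(0) − (-1) + 2·(0) = 1
  T: −2·(-1) − (-1) + 2·(-3) = -3
So the dimensions are [M L T⁻³].

M: 1, L: 1, T: -3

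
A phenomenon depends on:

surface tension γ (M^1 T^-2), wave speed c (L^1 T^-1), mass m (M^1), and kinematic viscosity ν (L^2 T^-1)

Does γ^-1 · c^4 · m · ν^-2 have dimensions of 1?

yes

Sum the exponent of each base dimension across the product:
  M: −[γ]_M + 4·[c]_M + [m]_M − 2·[ν]_M = −(1) + 4·(0) + (1) − 2·(0) = 0
  L: −[γ]_L + 4·[c]_L + [m]_L − 2·[ν]_L = −(0) + 4·(1) + (0) − 2·(2) = 0
  T: −[γ]_T + 4·[c]_T + [m]_T − 2·[ν]_T = −(-2) + 4·(-1) + (0) − 2·(-1) = 0
All base exponents vanish — dimensionless.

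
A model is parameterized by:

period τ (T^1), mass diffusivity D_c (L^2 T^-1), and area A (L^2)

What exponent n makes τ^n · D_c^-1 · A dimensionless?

Balance the T exponent: (1)·n from τ, plus −(-1) + (0) = 1 from the rest, must sum to zero.
n + 1 = 0, so n = -1.

-1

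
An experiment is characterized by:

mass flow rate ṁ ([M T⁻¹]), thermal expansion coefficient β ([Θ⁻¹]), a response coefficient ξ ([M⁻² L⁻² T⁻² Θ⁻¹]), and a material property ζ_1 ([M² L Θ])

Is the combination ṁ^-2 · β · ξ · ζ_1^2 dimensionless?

Sum the exponent of each base dimension across the product:
  M: −2·[ṁ]_M + [β]_M + [ξ]_M + 2·[ζ_1]_M = −2·(1) + (0) + (-2) + 2·(2) = 0
  L: −2·[ṁ]_L + [β]_L + [ξ]_L + 2·[ζ_1]_L = −2·(0) + (0) + (-2) + 2·(1) = 0
  T: −2·[ṁ]_T + [β]_T + [ξ]_T + 2·[ζ_1]_T = −2·(-1) + (0) + (-2) + 2·(0) = 0
  Θ: −2·[ṁ]_Θ + [β]_Θ + [ξ]_Θ + 2·[ζ_1]_Θ = −2·(0) + (-1) + (-1) + 2·(1) = 0
All base exponents vanish — dimensionless.

yes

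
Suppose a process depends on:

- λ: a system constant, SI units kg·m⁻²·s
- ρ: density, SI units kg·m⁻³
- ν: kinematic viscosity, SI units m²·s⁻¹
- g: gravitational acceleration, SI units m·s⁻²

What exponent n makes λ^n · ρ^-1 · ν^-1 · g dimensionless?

Balance the M exponent: (1)·n from λ, plus −(1) − (0) + (0) = -1 from the rest, must sum to zero.
n − 1 = 0, so n = 1.

1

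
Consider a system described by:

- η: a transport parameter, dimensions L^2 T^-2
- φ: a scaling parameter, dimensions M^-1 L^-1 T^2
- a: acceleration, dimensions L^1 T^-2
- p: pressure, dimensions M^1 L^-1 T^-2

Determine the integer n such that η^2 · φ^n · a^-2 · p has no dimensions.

1

Balance the M exponent: (-1)·n from φ, plus 2·(0) − 2·(0) + (1) = 1 from the rest, must sum to zero.
−n + 1 = 0, so n = 1.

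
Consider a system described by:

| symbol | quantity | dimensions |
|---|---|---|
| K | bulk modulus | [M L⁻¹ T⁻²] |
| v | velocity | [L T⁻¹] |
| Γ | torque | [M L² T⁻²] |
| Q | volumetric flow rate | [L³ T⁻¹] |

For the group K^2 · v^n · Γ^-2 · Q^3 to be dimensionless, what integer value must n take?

-3

Balance the L exponent: (1)·n from v, plus 2·(-1) − 2·(2) + 3·(3) = 3 from the rest, must sum to zero.
n + 3 = 0, so n = -3.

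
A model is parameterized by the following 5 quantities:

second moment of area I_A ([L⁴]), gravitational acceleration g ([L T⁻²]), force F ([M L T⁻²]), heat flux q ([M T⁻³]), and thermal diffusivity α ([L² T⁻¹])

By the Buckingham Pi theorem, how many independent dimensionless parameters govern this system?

There are 5 variables and 3 base dimensions (M, L, T).
The dimension matrix has rank 3.
Independent dimensionless groups: 5 − 3 = 2.

2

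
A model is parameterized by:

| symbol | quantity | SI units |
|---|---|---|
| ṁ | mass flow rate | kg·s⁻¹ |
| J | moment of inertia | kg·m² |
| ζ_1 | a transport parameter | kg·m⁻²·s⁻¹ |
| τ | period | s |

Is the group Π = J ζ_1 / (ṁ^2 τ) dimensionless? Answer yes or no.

yes

Sum the exponent of each base dimension across the product:
  M: −2·[ṁ]_M + [J]_M + [ζ_1]_M − [τ]_M = −2·(1) + (1) + (1) − (0) = 0
  L: −2·[ṁ]_L + [J]_L + [ζ_1]_L − [τ]_L = −2·(0) + (2) + (-2) − (0) = 0
  T: −2·[ṁ]_T + [J]_T + [ζ_1]_T − [τ]_T = −2·(-1) + (0) + (-1) − (1) = 0
All base exponents vanish — dimensionless.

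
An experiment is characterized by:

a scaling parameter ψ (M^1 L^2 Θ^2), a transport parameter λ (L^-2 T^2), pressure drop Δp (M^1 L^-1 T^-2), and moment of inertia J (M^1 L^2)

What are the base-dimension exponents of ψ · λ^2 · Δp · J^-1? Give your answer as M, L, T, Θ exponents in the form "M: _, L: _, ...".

Collect each base-dimension exponent across the product:
  M: (1) + 2·(0) + (1) − (1) = 1
  L: (2) + 2·(-2) + (-1) − (2) = -5
  T: (0) + 2·(2) + (-2) − (0) = 2
  Θ: (2) + 2·(0) + (0) − (0) = 2
So the dimensions are [M L⁻⁵ T² Θ²].

M: 1, L: -5, T: 2, Θ: 2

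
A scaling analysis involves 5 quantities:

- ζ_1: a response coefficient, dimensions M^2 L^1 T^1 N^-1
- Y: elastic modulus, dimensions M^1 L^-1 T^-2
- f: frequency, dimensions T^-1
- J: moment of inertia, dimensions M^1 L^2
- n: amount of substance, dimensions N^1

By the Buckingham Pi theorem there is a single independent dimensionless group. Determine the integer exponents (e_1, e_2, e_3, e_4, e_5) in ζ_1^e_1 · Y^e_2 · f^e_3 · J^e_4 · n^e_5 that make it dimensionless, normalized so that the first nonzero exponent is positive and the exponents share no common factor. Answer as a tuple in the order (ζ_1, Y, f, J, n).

(1, -1, 3, -1, 1)

M: e_1·(2) + e_2·(1) + e_3·(0) + e_4·(1) + e_5·(0) = 0
L: e_1·(1) + e_2·(-1) + e_3·(0) + e_4·(2) + e_5·(0) = 0
T: e_1·(1) + e_2·(-2) + e_3·(-1) + e_4·(0) + e_5·(0) = 0
N: e_1·(-1) + e_2·(0) + e_3·(0) + e_4·(0) + e_5·(1) = 0
Solving this homogeneous linear system for the smallest-integer solution (first nonzero entry positive) gives (1, -1, 3, -1, 1).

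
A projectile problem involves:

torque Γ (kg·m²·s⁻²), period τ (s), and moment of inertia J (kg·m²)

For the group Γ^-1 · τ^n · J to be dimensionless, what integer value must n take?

-2

Balance the T exponent: (1)·n from τ, plus −(-2) + (0) = 2 from the rest, must sum to zero.
n + 2 = 0, so n = -2.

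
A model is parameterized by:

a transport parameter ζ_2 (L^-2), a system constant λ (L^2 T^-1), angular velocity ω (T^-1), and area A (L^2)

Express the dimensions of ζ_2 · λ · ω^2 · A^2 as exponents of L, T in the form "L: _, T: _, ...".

L: 4, T: -3

Collect each base-dimension exponent across the product:
  L: (-2) + (2) + 2·(0) + 2·(2) = 4
  T: (0) + (-1) + 2·(-1) + 2·(0) = -3
So the dimensions are [L⁴ T⁻³].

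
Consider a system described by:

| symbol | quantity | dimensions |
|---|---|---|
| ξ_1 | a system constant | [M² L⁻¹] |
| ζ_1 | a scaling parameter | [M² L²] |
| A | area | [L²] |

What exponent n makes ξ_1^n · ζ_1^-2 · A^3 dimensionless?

Balance the M exponent: (2)·n from ξ_1, plus −2·(2) + 3·(0) = -4 from the rest, must sum to zero.
2n − 4 = 0, so n = 2.

2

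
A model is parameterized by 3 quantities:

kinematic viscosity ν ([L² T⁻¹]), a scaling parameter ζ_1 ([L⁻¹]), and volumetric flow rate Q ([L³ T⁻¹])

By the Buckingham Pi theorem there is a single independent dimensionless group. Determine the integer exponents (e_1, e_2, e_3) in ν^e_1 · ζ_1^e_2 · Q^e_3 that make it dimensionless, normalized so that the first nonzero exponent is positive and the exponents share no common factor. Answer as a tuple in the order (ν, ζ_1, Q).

(1, -1, -1)

L: e_1·(2) + e_2·(-1) + e_3·(3) = 0
T: e_1·(-1) + e_2·(0) + e_3·(-1) = 0
Solving this homogeneous linear system for the smallest-integer solution (first nonzero entry positive) gives (1, -1, -1).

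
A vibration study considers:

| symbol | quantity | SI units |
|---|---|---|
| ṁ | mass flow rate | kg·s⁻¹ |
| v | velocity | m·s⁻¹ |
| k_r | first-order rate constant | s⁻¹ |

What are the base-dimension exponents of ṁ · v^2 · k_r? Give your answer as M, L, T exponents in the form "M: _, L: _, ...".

Collect each base-dimension exponent across the product:
  M: (1) + 2·(0) + (0) = 1
  L: (0) + 2·(1) + (0) = 2
  T: (-1) + 2·(-1) + (-1) = -4
So the dimensions are [M L² T⁻⁴].

M: 1, L: 2, T: -4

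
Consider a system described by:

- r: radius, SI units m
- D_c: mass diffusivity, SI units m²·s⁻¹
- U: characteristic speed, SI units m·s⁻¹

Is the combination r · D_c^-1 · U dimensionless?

Sum the exponent of each base dimension across the product:
  M: [r]_M − [D_c]_M + [U]_M = (0) − (0) + (0) = 0
  L: [r]_L − [D_c]_L + [U]_L = (1) − (2) + (1) = 0
  T: [r]_T − [D_c]_T + [U]_T = (0) − (-1) + (-1) = 0
  Θ: [r]_Θ − [D_c]_Θ + [U]_Θ = (0) − (0) + (0) = 0
  N: [r]_N − [D_c]_N + [U]_N = (0) − (0) + (0) = 0
All base exponents vanish — dimensionless.

yes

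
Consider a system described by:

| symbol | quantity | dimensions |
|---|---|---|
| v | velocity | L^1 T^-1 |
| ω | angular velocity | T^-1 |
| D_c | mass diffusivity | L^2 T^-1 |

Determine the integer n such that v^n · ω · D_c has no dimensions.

-2

Balance the L exponent: (1)·n from v, plus (0) + (2) = 2 from the rest, must sum to zero.
n + 2 = 0, so n = -2.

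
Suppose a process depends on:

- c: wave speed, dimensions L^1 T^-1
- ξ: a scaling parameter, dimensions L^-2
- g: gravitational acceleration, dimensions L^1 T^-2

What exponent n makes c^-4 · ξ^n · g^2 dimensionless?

Balance the L exponent: (-2)·n from ξ, plus −4·(1) + 2·(1) = -2 from the rest, must sum to zero.
-2n − 2 = 0, so n = -1.

-1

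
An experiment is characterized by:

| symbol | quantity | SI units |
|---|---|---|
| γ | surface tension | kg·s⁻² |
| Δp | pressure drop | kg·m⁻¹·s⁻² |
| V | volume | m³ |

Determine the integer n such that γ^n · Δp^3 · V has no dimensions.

-3

Balance the M exponent: (1)·n from γ, plus 3·(1) + (0) = 3 from the rest, must sum to zero.
n + 3 = 0, so n = -3.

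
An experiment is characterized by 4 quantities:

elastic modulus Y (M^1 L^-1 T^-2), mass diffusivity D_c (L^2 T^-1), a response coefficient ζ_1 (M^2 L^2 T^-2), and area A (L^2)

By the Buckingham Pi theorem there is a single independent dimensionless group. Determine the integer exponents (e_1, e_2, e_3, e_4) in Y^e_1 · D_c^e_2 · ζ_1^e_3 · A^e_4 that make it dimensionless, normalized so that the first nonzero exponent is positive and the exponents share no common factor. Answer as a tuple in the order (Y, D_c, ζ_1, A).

M: e_1·(1) + e_2·(0) + e_3·(2) + e_4·(0) = 0
L: e_1·(-1) + e_2·(2) + e_3·(2) + e_4·(2) = 0
T: e_1·(-2) + e_2·(-1) + e_3·(-2) + e_4·(0) = 0
Solving this homogeneous linear system for the smallest-integer solution (first nonzero entry positive) gives (2, -2, -1, 4).

(2, -2, -1, 4)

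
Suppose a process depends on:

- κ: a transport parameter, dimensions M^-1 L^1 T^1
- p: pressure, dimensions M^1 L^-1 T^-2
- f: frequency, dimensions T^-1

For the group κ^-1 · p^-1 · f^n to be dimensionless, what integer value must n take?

Balance the T exponent: (-1)·n from f, plus −(1) − (-2) = 1 from the rest, must sum to zero.
−n + 1 = 0, so n = 1.

1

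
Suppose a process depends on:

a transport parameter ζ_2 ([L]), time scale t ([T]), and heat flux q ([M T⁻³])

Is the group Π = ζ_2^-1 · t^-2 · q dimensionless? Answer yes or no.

no

Sum the exponent of each base dimension across the product:
  M: −[ζ_2]_M − 2·[t]_M + [q]_M = −(0) − 2·(0) + (1) = 1
  L: −[ζ_2]_L − 2·[t]_L + [q]_L = −(1) − 2·(0) + (0) = -1
  T: −[ζ_2]_T − 2·[t]_T + [q]_T = −(0) − 2·(1) + (-3) = -5
Net dimensions [M L⁻¹ T⁻⁵] ≠ [1] — not dimensionless.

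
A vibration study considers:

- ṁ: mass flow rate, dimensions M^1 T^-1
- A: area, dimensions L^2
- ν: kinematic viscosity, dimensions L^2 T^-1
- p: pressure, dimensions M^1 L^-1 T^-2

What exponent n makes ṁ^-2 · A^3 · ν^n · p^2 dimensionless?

Balance the L exponent: (2)·n from ν, plus −2·(0) + 3·(2) + 2·(-1) = 4 from the rest, must sum to zero.
2n + 4 = 0, so n = -2.

-2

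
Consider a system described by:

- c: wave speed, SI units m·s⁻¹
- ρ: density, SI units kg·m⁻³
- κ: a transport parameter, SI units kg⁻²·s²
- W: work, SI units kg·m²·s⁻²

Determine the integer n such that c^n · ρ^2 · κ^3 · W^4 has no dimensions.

-2

Balance the L exponent: (1)·n from c, plus 2·(-3) + 3·(0) + 4·(2) = 2 from the rest, must sum to zero.
n + 2 = 0, so n = -2.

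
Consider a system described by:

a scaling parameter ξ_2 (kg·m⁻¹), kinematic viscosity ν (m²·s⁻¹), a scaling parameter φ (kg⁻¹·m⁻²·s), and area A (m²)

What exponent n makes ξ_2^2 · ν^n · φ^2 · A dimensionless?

Balance the L exponent: (2)·n from ν, plus 2·(-1) + 2·(-2) + (2) = -4 from the rest, must sum to zero.
2n − 4 = 0, so n = 2.

2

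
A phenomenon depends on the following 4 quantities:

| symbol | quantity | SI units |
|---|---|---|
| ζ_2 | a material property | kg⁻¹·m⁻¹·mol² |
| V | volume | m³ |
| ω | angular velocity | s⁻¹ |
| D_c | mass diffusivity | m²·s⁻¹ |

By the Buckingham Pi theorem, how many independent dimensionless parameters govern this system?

1

There are 4 variables and 4 base dimensions (M, L, T, N).
The dimension matrix has rank 3 (less than 4: the dimension vectors are linearly dependent).
Independent dimensionless groups: 4 − 3 = 1.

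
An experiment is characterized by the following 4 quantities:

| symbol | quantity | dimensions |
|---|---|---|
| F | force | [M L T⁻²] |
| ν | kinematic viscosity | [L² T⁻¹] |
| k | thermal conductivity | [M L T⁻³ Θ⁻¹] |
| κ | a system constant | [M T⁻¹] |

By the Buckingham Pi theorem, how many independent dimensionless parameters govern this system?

0

There are 4 variables and 4 base dimensions (M, L, T, Θ).
The dimension matrix has rank 4.
Independent dimensionless groups: 4 − 4 = 0.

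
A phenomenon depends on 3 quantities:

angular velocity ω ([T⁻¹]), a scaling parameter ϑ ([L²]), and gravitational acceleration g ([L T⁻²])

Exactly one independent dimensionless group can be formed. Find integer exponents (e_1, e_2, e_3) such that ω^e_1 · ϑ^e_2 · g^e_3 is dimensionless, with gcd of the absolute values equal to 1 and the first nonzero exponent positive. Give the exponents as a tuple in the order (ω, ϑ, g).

(4, 1, -2)

L: e_1·(0) + e_2·(2) + e_3·(1) = 0
T: e_1·(-1) + e_2·(0) + e_3·(-2) = 0
Solving this homogeneous linear system for the smallest-integer solution (first nonzero entry positive) gives (4, 1, -2).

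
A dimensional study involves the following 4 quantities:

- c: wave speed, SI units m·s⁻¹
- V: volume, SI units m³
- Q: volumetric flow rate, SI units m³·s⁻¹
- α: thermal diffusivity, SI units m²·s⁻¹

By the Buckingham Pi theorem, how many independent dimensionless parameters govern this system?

2

There are 4 variables and 2 base dimensions (L, T).
The dimension matrix has rank 2.
Independent dimensionless groups: 4 − 2 = 2.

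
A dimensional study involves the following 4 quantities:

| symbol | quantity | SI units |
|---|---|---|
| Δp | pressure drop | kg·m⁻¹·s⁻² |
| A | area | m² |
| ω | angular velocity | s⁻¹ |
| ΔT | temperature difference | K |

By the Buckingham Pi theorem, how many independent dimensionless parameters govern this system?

There are 4 variables and 4 base dimensions (M, L, T, Θ).
The dimension matrix has rank 4.
Independent dimensionless groups: 4 − 4 = 0.

0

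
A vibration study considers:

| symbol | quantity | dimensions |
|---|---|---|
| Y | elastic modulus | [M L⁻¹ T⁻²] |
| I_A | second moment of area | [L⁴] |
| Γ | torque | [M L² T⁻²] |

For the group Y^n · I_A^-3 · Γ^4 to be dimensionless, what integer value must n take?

-4

Balance the M exponent: (1)·n from Y, plus −3·(0) + 4·(1) = 4 from the rest, must sum to zero.
n + 4 = 0, so n = -4.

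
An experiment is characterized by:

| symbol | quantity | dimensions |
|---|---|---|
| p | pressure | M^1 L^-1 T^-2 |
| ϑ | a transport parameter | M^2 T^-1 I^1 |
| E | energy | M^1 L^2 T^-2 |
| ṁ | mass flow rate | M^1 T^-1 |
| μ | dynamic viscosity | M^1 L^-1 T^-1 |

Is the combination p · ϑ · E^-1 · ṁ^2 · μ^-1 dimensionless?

Sum the exponent of each base dimension across the product:
  M: [p]_M + [ϑ]_M − [E]_M + 2·[ṁ]_M − [μ]_M = (1) + (2) − (1) + 2·(1) − (1) = 3
  L: [p]_L + [ϑ]_L − [E]_L + 2·[ṁ]_L − [μ]_L = (-1) + (0) − (2) + 2·(0) − (-1) = -2
  T: [p]_T + [ϑ]_T − [E]_T + 2·[ṁ]_T − [μ]_T = (-2) + (-1) − (-2) + 2·(-1) − (-1) = -2
  I: [p]_I + [ϑ]_I − [E]_I + 2·[ṁ]_I − [μ]_I = (0) + (1) − (0) + 2·(0) − (0) = 1
Net dimensions [M³ L⁻² T⁻² I] ≠ [1] — not dimensionless.

no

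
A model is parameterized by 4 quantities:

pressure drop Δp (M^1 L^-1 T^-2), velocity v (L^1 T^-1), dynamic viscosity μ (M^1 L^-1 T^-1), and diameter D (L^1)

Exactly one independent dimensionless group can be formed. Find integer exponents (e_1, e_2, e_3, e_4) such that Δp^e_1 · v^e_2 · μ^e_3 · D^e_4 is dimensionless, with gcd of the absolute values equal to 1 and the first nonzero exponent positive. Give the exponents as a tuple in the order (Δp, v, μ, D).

(1, -1, -1, 1)

M: e_1·(1) + e_2·(0) + e_3·(1) + e_4·(0) = 0
L: e_1·(-1) + e_2·(1) + e_3·(-1) + e_4·(1) = 0
T: e_1·(-2) + e_2·(-1) + e_3·(-1) + e_4·(0) = 0
Solving this homogeneous linear system for the smallest-integer solution (first nonzero entry positive) gives (1, -1, -1, 1).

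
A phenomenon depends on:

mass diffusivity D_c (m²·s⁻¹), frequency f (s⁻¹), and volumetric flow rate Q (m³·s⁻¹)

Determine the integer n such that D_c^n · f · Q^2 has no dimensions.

-3

Balance the L exponent: (2)·n from D_c, plus (0) + 2·(3) = 6 from the rest, must sum to zero.
2n + 6 = 0, so n = -3.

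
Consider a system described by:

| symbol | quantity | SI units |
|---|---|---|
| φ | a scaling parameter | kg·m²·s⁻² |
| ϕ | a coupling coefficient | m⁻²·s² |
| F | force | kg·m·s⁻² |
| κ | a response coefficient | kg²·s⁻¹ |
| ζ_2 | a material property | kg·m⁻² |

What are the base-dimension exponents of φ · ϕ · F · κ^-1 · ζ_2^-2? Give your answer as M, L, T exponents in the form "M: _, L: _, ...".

M: -2, L: 5, T: -1

Collect each base-dimension exponent across the product:
  M: (1) + (0) + (1) − (2) − 2·(1) = -2
  L: (2) + (-2) + (1) − (0) − 2·(-2) = 5
  T: (-2) + (2) + (-2) − (-1) − 2·(0) = -1
So the dimensions are [M⁻² L⁵ T⁻¹].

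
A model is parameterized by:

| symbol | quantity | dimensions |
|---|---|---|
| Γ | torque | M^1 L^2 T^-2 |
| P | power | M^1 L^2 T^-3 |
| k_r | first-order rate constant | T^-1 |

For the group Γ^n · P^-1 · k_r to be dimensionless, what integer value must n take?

1

Balance the M exponent: (1)·n from Γ, plus −(1) + (0) = -1 from the rest, must sum to zero.
n − 1 = 0, so n = 1.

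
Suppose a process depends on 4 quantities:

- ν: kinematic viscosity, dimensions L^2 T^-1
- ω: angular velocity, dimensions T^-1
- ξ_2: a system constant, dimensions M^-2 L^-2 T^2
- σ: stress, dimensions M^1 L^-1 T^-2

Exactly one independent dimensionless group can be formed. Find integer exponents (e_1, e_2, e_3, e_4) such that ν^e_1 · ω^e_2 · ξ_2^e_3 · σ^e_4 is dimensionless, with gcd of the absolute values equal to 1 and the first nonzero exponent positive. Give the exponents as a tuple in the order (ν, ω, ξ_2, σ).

M: e_1·(0) + e_2·(0) + e_3·(-2) + e_4·(1) = 0
L: e_1·(2) + e_2·(0) + e_3·(-2) + e_4·(-1) = 0
T: e_1·(-1) + e_2·(-1) + e_3·(2) + e_4·(-2) = 0
Solving this homogeneous linear system for the smallest-integer solution (first nonzero entry positive) gives (2, -4, 1, 2).

(2, -4, 1, 2)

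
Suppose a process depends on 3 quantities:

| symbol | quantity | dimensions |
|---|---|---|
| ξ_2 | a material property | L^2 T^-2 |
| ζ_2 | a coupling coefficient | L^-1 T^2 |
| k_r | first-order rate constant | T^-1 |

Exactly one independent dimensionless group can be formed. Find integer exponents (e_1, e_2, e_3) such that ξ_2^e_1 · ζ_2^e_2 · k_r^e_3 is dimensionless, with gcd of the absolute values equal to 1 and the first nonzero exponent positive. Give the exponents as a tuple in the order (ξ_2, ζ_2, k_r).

(1, 2, 2)

L: e_1·(2) + e_2·(-1) + e_3·(0) = 0
T: e_1·(-2) + e_2·(2) + e_3·(-1) = 0
Solving this homogeneous linear system for the smallest-integer solution (first nonzero entry positive) gives (1, 2, 2).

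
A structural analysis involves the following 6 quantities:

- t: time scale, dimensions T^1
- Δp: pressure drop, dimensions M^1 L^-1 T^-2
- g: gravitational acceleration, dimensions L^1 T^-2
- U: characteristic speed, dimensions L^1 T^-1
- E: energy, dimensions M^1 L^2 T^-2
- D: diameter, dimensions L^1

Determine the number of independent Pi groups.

There are 6 variables and 3 base dimensions (M, L, T).
The dimension matrix has rank 3.
Independent dimensionless groups: 6 − 3 = 3.

3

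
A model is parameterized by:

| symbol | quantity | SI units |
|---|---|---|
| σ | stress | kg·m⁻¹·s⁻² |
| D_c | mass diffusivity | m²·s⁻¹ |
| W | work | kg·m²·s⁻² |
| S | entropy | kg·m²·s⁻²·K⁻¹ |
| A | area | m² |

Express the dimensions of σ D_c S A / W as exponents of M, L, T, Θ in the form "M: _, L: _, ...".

Collect each base-dimension exponent across the product:
  M: (1) + (0) − (1) + (1) + (0) = 1
  L: (-1) + (2) − (2) + (2) + (2) = 3
  T: (-2) + (-1) − (-2) + (-2) + (0) = -3
  Θ: (0) + (0) − (0) + (-1) + (0) = -1
So the dimensions are [M L³ T⁻³ Θ⁻¹].

M: 1, L: 3, T: -3, Θ: -1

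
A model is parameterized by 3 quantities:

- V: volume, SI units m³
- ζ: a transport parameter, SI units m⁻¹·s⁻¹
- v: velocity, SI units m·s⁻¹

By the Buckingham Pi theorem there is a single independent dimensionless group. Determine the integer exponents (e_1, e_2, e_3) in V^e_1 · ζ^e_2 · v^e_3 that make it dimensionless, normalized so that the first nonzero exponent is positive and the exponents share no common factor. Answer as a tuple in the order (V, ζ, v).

L: e_1·(3) + e_2·(-1) + e_3·(1) = 0
T: e_1·(0) + e_2·(-1) + e_3·(-1) = 0
Solving this homogeneous linear system for the smallest-integer solution (first nonzero entry positive) gives (2, 3, -3).

(2, 3, -3)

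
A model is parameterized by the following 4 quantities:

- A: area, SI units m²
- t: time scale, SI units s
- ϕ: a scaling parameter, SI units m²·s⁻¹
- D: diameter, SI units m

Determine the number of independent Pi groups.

There are 4 variables and 2 base dimensions (L, T).
The dimension matrix has rank 2.
Independent dimensionless groups: 4 − 2 = 2.

2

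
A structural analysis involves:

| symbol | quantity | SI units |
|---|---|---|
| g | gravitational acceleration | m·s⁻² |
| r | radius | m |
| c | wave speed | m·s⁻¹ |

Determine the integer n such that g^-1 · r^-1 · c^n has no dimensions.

Balance the L exponent: (1)·n from c, plus −(1) − (1) = -2 from the rest, must sum to zero.
n − 2 = 0, so n = 2.

2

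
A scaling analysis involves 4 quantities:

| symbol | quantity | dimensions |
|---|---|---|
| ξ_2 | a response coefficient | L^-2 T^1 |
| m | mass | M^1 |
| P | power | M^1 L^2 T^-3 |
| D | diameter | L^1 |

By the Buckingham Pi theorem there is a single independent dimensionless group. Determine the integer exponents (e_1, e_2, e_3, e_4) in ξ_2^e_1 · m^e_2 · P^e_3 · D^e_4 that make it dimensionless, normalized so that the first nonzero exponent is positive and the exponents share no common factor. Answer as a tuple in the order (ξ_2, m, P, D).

(3, -1, 1, 4)

M: e_1·(0) + e_2·(1) + e_3·(1) + e_4·(0) = 0
L: e_1·(-2) + e_2·(0) + e_3·(2) + e_4·(1) = 0
T: e_1·(1) + e_2·(0) + e_3·(-3) + e_4·(0) = 0
Solving this homogeneous linear system for the smallest-integer solution (first nonzero entry positive) gives (3, -1, 1, 4).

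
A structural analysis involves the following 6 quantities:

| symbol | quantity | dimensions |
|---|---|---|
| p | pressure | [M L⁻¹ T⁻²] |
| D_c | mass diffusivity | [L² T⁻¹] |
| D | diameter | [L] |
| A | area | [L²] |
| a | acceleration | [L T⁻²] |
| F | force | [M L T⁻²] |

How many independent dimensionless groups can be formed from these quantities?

There are 6 variables and 3 base dimensions (M, L, T).
The dimension matrix has rank 3.
Independent dimensionless groups: 6 − 3 = 3.

3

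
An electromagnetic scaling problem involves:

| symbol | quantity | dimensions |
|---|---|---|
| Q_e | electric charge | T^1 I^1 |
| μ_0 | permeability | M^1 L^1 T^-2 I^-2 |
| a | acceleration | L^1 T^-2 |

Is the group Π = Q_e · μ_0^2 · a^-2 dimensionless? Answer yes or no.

Sum the exponent of each base dimension across the product:
  M: [Q_e]_M + 2·[μ_0]_M − 2·[a]_M = (0) + 2·(1) − 2·(0) = 2
  L: [Q_e]_L + 2·[μ_0]_L − 2·[a]_L = (0) + 2·(1) − 2·(1) = 0
  T: [Q_e]_T + 2·[μ_0]_T − 2·[a]_T = (1) + 2·(-2) − 2·(-2) = 1
  I: [Q_e]_I + 2·[μ_0]_I − 2·[a]_I = (1) + 2·(-2) − 2·(0) = -3
Net dimensions [M² T I⁻³] ≠ [1] — not dimensionless.

no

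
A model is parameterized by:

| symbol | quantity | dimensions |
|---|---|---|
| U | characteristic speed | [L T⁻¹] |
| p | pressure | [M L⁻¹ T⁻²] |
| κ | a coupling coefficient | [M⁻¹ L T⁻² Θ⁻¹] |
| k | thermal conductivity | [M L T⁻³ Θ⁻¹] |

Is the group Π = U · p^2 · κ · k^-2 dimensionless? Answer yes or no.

no

Sum the exponent of each base dimension across the product:
  M: [U]_M + 2·[p]_M + [κ]_M − 2·[k]_M = (0) + 2·(1) + (-1) − 2·(1) = -1
  L: [U]_L + 2·[p]_L + [κ]_L − 2·[k]_L = (1) + 2·(-1) + (1) − 2·(1) = -2
  T: [U]_T + 2·[p]_T + [κ]_T − 2·[k]_T = (-1) + 2·(-2) + (-2) − 2·(-3) = -1
  Θ: [U]_Θ + 2·[p]_Θ + [κ]_Θ − 2·[k]_Θ = (0) + 2·(0) + (-1) − 2·(-1) = 1
Net dimensions [M⁻¹ L⁻² T⁻¹ Θ] ≠ [1] — not dimensionless.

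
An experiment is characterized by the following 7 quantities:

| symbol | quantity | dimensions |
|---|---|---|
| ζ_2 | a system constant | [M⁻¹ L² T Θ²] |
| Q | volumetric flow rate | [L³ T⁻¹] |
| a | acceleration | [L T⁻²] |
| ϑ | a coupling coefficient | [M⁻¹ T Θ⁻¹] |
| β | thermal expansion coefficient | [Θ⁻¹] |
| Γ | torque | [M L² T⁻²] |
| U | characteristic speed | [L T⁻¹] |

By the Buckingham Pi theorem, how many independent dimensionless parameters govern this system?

3

There are 7 variables and 4 base dimensions (M, L, T, Θ).
The dimension matrix has rank 4.
Independent dimensionless groups: 7 − 4 = 3.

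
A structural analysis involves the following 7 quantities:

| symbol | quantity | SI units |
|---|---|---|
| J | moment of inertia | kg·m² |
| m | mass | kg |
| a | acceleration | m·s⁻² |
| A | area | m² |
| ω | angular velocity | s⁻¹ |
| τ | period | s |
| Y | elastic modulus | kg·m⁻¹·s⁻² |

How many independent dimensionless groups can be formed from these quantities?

There are 7 variables and 3 base dimensions (M, L, T).
The dimension matrix has rank 3.
Independent dimensionless groups: 7 − 3 = 4.

4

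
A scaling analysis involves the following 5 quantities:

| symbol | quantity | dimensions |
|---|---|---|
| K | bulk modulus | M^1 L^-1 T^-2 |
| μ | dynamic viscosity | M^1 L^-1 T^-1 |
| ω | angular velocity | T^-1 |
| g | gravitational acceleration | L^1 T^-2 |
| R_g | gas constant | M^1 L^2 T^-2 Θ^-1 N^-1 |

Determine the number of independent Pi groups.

There are 5 variables and 5 base dimensions (M, L, T, Θ, N).
The dimension matrix has rank 4 (less than 5: the dimension vectors are linearly dependent).
Independent dimensionless groups: 5 − 4 = 1.

1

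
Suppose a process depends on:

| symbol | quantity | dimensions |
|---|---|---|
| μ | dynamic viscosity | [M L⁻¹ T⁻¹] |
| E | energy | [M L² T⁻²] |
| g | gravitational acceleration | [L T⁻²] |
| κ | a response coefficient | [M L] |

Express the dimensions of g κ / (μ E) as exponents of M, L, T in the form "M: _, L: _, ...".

M: -1, L: 1, T: 1

Collect each base-dimension exponent across the product:
  M: −(1) − (1) + (0) + (1) = -1
  L: −(-1) − (2) + (1) + (1) = 1
  T: −(-1) − (-2) + (-2) + (0) = 1
So the dimensions are [M⁻¹ L T].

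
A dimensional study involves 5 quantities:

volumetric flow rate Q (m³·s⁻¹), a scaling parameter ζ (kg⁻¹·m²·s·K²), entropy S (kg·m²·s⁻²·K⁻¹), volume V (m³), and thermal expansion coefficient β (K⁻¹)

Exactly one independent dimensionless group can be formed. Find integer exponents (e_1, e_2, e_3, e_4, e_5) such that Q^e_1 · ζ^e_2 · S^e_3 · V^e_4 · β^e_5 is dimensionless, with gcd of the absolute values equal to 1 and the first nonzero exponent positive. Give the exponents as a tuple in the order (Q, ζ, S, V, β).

M: e_1·(0) + e_2·(-1) + e_3·(1) + e_4·(0) + e_5·(0) = 0
L: e_1·(3) + e_2·(2) + e_3·(2) + e_4·(3) + e_5·(0) = 0
T: e_1·(-1) + e_2·(1) + e_3·(-2) + e_4·(0) + e_5·(0) = 0
Θ: e_1·(0) + e_2·(2) + e_3·(-1) + e_4·(0) + e_5·(-1) = 0
Solving this homogeneous linear system for the smallest-integer solution (first nonzero entry positive) gives (3, -3, -3, 1, -3).

(3, -3, -3, 1, -3)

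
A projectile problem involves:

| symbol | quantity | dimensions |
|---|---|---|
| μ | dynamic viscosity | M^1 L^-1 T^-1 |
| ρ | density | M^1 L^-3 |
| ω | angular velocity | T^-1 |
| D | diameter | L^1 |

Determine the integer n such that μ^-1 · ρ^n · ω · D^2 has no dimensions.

Balance the M exponent: (1)·n from ρ, plus −(1) + (0) + 2·(0) = -1 from the rest, must sum to zero.
n − 1 = 0, so n = 1.

1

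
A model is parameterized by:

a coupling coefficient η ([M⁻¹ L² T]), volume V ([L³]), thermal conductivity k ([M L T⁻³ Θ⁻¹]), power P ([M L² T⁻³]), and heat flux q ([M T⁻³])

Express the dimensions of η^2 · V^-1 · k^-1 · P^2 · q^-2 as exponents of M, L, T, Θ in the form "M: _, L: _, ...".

M: -3, L: 4, T: 5, Θ: 1

Collect each base-dimension exponent across the product:
  M: 2·(-1) − (0) − (1) + 2·(1) − 2·(1) = -3
  L: 2·(2) − (3) − (1) + 2·(2) − 2·(0) = 4
  T: 2·(1) − (0) − (-3) + 2·(-3) − 2·(-3) = 5
  Θ: 2·(0) − (0) − (-1) + 2·(0) − 2·(0) = 1
So the dimensions are [M⁻³ L⁴ T⁵ Θ].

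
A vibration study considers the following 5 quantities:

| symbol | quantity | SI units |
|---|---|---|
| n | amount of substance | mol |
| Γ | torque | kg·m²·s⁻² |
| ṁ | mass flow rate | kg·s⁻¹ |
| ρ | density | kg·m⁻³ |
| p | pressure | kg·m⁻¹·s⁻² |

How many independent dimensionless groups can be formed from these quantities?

There are 5 variables and 4 base dimensions (M, L, T, N).
The dimension matrix has rank 4.
Independent dimensionless groups: 5 − 4 = 1.

1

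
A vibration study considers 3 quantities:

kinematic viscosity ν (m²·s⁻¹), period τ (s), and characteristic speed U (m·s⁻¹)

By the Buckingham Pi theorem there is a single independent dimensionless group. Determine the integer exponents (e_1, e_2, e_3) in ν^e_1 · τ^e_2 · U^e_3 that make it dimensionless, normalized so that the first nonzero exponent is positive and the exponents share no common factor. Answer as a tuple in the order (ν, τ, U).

(1, -1, -2)

L: e_1·(2) + e_2·(0) + e_3·(1) = 0
T: e_1·(-1) + e_2·(1) + e_3·(-1) = 0
Solving this homogeneous linear system for the smallest-integer solution (first nonzero entry positive) gives (1, -1, -2).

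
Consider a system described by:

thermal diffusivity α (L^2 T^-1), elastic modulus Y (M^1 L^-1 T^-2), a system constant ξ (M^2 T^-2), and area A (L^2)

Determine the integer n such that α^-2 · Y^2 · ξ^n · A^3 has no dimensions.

Balance the M exponent: (2)·n from ξ, plus −2·(0) + 2·(1) + 3·(0) = 2 from the rest, must sum to zero.
2n + 2 = 0, so n = -1.

-1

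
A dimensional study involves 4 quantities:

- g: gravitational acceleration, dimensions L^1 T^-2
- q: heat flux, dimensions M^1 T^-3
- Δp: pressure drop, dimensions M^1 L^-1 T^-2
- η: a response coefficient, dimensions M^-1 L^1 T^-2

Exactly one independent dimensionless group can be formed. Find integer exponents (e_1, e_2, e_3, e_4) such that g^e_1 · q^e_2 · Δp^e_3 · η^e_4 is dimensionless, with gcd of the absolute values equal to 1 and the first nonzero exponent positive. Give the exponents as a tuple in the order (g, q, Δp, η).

(4, -4, 3, -1)

M: e_1·(0) + e_2·(1) + e_3·(1) + e_4·(-1) = 0
L: e_1·(1) + e_2·(0) + e_3·(-1) + e_4·(1) = 0
T: e_1·(-2) + e_2·(-3) + e_3·(-2) + e_4·(-2) = 0
Solving this homogeneous linear system for the smallest-integer solution (first nonzero entry positive) gives (4, -4, 3, -1).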